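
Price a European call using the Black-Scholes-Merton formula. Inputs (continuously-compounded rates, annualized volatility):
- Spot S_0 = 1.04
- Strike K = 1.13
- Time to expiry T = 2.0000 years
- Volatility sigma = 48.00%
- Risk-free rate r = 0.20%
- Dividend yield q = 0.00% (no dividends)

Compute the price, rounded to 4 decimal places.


Answer: Price = 0.2468

Derivation:
d1 = (ln(S/K) + (r - q + 0.5*sigma^2) * T) / (sigma * sqrt(T)) = 0.22303780
d2 = d1 - sigma * sqrt(T) = -0.45578471
exp(-rT) = 0.99600799; exp(-qT) = 1.00000000
C = S_0 * exp(-qT) * N(d1) - K * exp(-rT) * N(d2)
N(d1) = 0.58824696; N(d2) = 0.32427240
C = 1.0400 * 1.00000000 * 0.58824696 - 1.1300 * 0.99600799 * 0.32427240 = 0.2468


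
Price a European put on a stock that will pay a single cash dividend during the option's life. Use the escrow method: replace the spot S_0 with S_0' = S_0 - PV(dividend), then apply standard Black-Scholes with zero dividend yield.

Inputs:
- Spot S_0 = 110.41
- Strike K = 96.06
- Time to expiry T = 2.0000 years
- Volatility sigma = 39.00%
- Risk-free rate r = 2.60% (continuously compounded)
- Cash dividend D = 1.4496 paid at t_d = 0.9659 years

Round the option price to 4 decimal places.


Answer: Price = 13.9415

Derivation:
PV(D) = D * exp(-r * t_d) = 1.4496 * 0.97519932 = 1.41364893
S_0' = S_0 - PV(D) = 110.4100 - 1.41364893 = 108.99635107
d1 = (ln(S_0'/K) + (r + sigma^2/2)*T) / (sigma*sqrt(T)) = 0.59912144
d2 = d1 - sigma*sqrt(T) = 0.04757815
exp(-rT) = 0.94932887
N(-d1) = 0.27454595; N(-d2) = 0.48102622
P = K * exp(-rT) * N(-d2) - S_0' * N(-d1) = 96.0600 * 0.94932887 * 0.48102622 - 108.99635107 * 0.27454595 = 13.9415


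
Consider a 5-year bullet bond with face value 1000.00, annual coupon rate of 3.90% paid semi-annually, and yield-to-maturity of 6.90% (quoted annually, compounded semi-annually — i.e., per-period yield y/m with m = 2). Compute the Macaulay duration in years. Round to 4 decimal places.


Answer: Macaulay duration = 4.5559 years

Derivation:
Coupon per period c = face * coupon_rate / m = 19.500000
Periods per year m = 2; per-period yield y/m = 0.034500
Number of cashflows N = 10
Cashflows (t years, CF_t, discount factor 1/(1+y/m)^(m*t), PV):
  t = 0.5000: CF_t = 19.500000, DF = 0.966651, PV = 18.849686
  t = 1.0000: CF_t = 19.500000, DF = 0.934413, PV = 18.221059
  t = 1.5000: CF_t = 19.500000, DF = 0.903251, PV = 17.613397
  t = 2.0000: CF_t = 19.500000, DF = 0.873128, PV = 17.026000
  t = 2.5000: CF_t = 19.500000, DF = 0.844010, PV = 16.458192
  t = 3.0000: CF_t = 19.500000, DF = 0.815863, PV = 15.909321
  t = 3.5000: CF_t = 19.500000, DF = 0.788654, PV = 15.378754
  t = 4.0000: CF_t = 19.500000, DF = 0.762353, PV = 14.865881
  t = 4.5000: CF_t = 19.500000, DF = 0.736929, PV = 14.370112
  t = 5.0000: CF_t = 1019.500000, DF = 0.712353, PV = 726.243536
Price P = sum_t PV_t = 874.935939
Macaulay numerator sum_t t * PV_t:
  t * PV_t at t = 0.5000: 9.424843
  t * PV_t at t = 1.0000: 18.221059
  t * PV_t at t = 1.5000: 26.420096
  t * PV_t at t = 2.0000: 34.052000
  t * PV_t at t = 2.5000: 41.145481
  t * PV_t at t = 3.0000: 47.727963
  t * PV_t at t = 3.5000: 53.825639
  t * PV_t at t = 4.0000: 59.463524
  t * PV_t at t = 4.5000: 64.665504
  t * PV_t at t = 5.0000: 3631.217681
Macaulay duration D = (sum_t t * PV_t) / P = 3986.163790 / 874.935939 = 4.555949


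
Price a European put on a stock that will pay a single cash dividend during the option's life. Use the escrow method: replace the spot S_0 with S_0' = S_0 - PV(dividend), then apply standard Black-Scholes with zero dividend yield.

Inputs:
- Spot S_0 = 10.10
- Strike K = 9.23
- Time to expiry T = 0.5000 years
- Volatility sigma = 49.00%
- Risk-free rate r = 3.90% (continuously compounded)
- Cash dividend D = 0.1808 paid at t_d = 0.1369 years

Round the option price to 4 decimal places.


PV(D) = D * exp(-r * t_d) = 0.1808 * 0.99467513 = 0.17983726
S_0' = S_0 - PV(D) = 10.1000 - 0.17983726 = 9.92016274
d1 = (ln(S_0'/K) + (r + sigma^2/2)*T) / (sigma*sqrt(T)) = 0.43764218
d2 = d1 - sigma*sqrt(T) = 0.09115985
exp(-rT) = 0.98068890
N(-d1) = 0.33082285; N(-d2) = 0.46368279
P = K * exp(-rT) * N(-d2) - S_0' * N(-d1) = 9.2300 * 0.98068890 * 0.46368279 - 9.92016274 * 0.33082285 = 0.9153

Answer: Price = 0.9153


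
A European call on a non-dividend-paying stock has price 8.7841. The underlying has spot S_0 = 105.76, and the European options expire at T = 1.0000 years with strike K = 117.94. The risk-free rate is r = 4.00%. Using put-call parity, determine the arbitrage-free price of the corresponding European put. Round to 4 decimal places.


Answer: Put price = 16.3396

Derivation:
Put-call parity: C - P = S_0 * exp(-qT) - K * exp(-rT).
S_0 * exp(-qT) = 105.7600 * 1.00000000 = 105.76000000
K * exp(-rT) = 117.9400 * 0.96078944 = 113.31550645
P = C - S*exp(-qT) + K*exp(-rT)
P = 8.7841 - 105.76000000 + 113.31550645 = 16.3396


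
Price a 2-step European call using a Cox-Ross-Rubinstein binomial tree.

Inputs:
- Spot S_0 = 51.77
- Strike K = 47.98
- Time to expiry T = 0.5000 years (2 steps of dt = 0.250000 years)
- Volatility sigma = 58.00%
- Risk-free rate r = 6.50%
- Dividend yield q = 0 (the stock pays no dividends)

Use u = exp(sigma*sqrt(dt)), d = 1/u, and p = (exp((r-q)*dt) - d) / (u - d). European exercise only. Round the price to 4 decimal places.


Answer: Price = V(0,0) = 10.7684

Derivation:
dt = T/N = 0.250000
u = exp(sigma*sqrt(dt)) = 1.336427; d = 1/u = 0.748264
p = (exp((r-q)*dt) - d) / (u - d) = 0.455858
Discount per step: exp(-r*dt) = 0.983881
Stock lattice S(k, i) with i counting down-moves:
  k=0: S(0,0) = 51.7700
  k=1: S(1,0) = 69.1869; S(1,1) = 38.7376
  k=2: S(2,0) = 92.4632; S(2,1) = 51.7700; S(2,2) = 28.9859
Terminal payoffs V(N, i) = max(S_T - K, 0):
  V(2,0) = 44.483210; V(2,1) = 3.790000; V(2,2) = 0.000000
Backward induction: V(k, i) = exp(-r*dt) * [p * V(k+1, i) + (1-p) * V(k+1, i+1)].
  V(1,0) = exp(-r*dt) * [p*44.483210 + (1-p)*3.790000] = 21.980225
  V(1,1) = exp(-r*dt) * [p*3.790000 + (1-p)*0.000000] = 1.699853
  V(0,0) = exp(-r*dt) * [p*21.980225 + (1-p)*1.699853] = 10.768405


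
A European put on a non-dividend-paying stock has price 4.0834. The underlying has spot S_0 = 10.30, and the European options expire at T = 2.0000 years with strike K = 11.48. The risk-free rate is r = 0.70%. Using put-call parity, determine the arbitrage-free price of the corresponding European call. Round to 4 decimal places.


Answer: Call price = 3.0630

Derivation:
Put-call parity: C - P = S_0 * exp(-qT) - K * exp(-rT).
S_0 * exp(-qT) = 10.3000 * 1.00000000 = 10.30000000
K * exp(-rT) = 11.4800 * 0.98609754 = 11.32039981
C = P + S*exp(-qT) - K*exp(-rT)
C = 4.0834 + 10.30000000 - 11.32039981 = 3.0630


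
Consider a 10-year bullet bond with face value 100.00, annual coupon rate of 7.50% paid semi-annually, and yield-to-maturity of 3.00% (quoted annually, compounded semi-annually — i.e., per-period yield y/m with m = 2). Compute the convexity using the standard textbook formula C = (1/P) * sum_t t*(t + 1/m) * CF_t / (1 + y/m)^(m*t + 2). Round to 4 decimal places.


Answer: Convexity = 70.7269

Derivation:
Coupon per period c = face * coupon_rate / m = 3.750000
Periods per year m = 2; per-period yield y/m = 0.015000
Number of cashflows N = 20
Cashflows (t years, CF_t, discount factor 1/(1+y/m)^(m*t), PV):
  t = 0.5000: CF_t = 3.750000, DF = 0.985222, PV = 3.694581
  t = 1.0000: CF_t = 3.750000, DF = 0.970662, PV = 3.639982
  t = 1.5000: CF_t = 3.750000, DF = 0.956317, PV = 3.586189
  t = 2.0000: CF_t = 3.750000, DF = 0.942184, PV = 3.533191
  t = 2.5000: CF_t = 3.750000, DF = 0.928260, PV = 3.480976
  t = 3.0000: CF_t = 3.750000, DF = 0.914542, PV = 3.429533
  t = 3.5000: CF_t = 3.750000, DF = 0.901027, PV = 3.378850
  t = 4.0000: CF_t = 3.750000, DF = 0.887711, PV = 3.328917
  t = 4.5000: CF_t = 3.750000, DF = 0.874592, PV = 3.279721
  t = 5.0000: CF_t = 3.750000, DF = 0.861667, PV = 3.231252
  t = 5.5000: CF_t = 3.750000, DF = 0.848933, PV = 3.183500
  t = 6.0000: CF_t = 3.750000, DF = 0.836387, PV = 3.136453
  t = 6.5000: CF_t = 3.750000, DF = 0.824027, PV = 3.090101
  t = 7.0000: CF_t = 3.750000, DF = 0.811849, PV = 3.044435
  t = 7.5000: CF_t = 3.750000, DF = 0.799852, PV = 2.999443
  t = 8.0000: CF_t = 3.750000, DF = 0.788031, PV = 2.955116
  t = 8.5000: CF_t = 3.750000, DF = 0.776385, PV = 2.911445
  t = 9.0000: CF_t = 3.750000, DF = 0.764912, PV = 2.868418
  t = 9.5000: CF_t = 3.750000, DF = 0.753607, PV = 2.826028
  t = 10.0000: CF_t = 103.750000, DF = 0.742470, PV = 77.031306
Price P = sum_t PV_t = 138.629437
Convexity numerator sum_t t*(t + 1/m) * CF_t / (1+y/m)^(m*t + 2):
  t = 0.5000: term = 1.793094
  t = 1.0000: term = 5.299786
  t = 1.5000: term = 10.442929
  t = 2.0000: term = 17.147666
  t = 2.5000: term = 25.341378
  t = 3.0000: term = 34.953625
  t = 3.5000: term = 45.916093
  t = 4.0000: term = 58.162538
  t = 4.5000: term = 71.628742
  t = 5.0000: term = 86.252453
  t = 5.5000: term = 101.973343
  t = 6.0000: term = 118.732957
  t = 6.5000: term = 136.474663
  t = 7.0000: term = 155.143611
  t = 7.5000: term = 174.686684
  t = 8.0000: term = 195.052455
  t = 8.5000: term = 216.191144
  t = 9.0000: term = 238.054578
  t = 9.5000: term = 260.596144
  t = 10.0000: term = 7850.990918
Convexity = (1/P) * sum = 9804.834801 / 138.629437 = 70.726932


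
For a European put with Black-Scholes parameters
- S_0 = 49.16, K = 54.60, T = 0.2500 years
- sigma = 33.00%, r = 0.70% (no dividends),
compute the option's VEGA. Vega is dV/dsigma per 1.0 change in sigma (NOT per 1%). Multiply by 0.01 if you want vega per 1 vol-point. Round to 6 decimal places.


d1 = -0.5429763518; d2 = -0.7079763518
phi(d1) = 0.3442627199; exp(-qT) = 1.0000000000; exp(-rT) = 0.9982515304
Vega = S * exp(-qT) * phi(d1) * sqrt(T) = 49.1600 * 1.0000000000 * 0.3442627199 * 0.5000000000 = 8.461978

Answer: Vega = 8.461978


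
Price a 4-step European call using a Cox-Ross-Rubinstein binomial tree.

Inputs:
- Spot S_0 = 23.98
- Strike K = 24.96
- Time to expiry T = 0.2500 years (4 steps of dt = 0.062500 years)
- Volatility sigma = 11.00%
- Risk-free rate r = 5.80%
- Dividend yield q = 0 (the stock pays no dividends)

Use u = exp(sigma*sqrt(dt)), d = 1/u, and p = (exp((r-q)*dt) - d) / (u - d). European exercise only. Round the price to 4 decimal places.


Answer: Price = V(0,0) = 0.2884

Derivation:
dt = T/N = 0.062500
u = exp(sigma*sqrt(dt)) = 1.027882; d = 1/u = 0.972875
p = (exp((r-q)*dt) - d) / (u - d) = 0.559146
Discount per step: exp(-r*dt) = 0.996382
Stock lattice S(k, i) with i counting down-moves:
  k=0: S(0,0) = 23.9800
  k=1: S(1,0) = 24.6486; S(1,1) = 23.3295
  k=2: S(2,0) = 25.3358; S(2,1) = 23.9800; S(2,2) = 22.6967
  k=3: S(3,0) = 26.0422; S(3,1) = 24.6486; S(3,2) = 23.3295; S(3,3) = 22.0811
  k=4: S(4,0) = 26.7683; S(4,1) = 25.3358; S(4,2) = 23.9800; S(4,3) = 22.6967; S(4,4) = 21.4821
Terminal payoffs V(N, i) = max(S_T - K, 0):
  V(4,0) = 1.808348; V(4,1) = 0.375844; V(4,2) = 0.000000; V(4,3) = 0.000000; V(4,4) = 0.000000
Backward induction: V(k, i) = exp(-r*dt) * [p * V(k+1, i) + (1-p) * V(k+1, i+1)].
  V(3,0) = exp(-r*dt) * [p*1.808348 + (1-p)*0.375844] = 1.172564
  V(3,1) = exp(-r*dt) * [p*0.375844 + (1-p)*0.000000] = 0.209391
  V(3,2) = exp(-r*dt) * [p*0.000000 + (1-p)*0.000000] = 0.000000
  V(3,3) = exp(-r*dt) * [p*0.000000 + (1-p)*0.000000] = 0.000000
  V(2,0) = exp(-r*dt) * [p*1.172564 + (1-p)*0.209391] = 0.745239
  V(2,1) = exp(-r*dt) * [p*0.209391 + (1-p)*0.000000] = 0.116657
  V(2,2) = exp(-r*dt) * [p*0.000000 + (1-p)*0.000000] = 0.000000
  V(1,0) = exp(-r*dt) * [p*0.745239 + (1-p)*0.116657] = 0.466432
  V(1,1) = exp(-r*dt) * [p*0.116657 + (1-p)*0.000000] = 0.064992
  V(0,0) = exp(-r*dt) * [p*0.466432 + (1-p)*0.064992] = 0.288408


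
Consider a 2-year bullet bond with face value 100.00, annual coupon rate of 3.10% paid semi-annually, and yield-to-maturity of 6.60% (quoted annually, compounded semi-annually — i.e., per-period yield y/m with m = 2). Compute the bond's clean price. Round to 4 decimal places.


Answer: Price = 93.5415

Derivation:
Coupon per period c = face * coupon_rate / m = 1.550000
Periods per year m = 2; per-period yield y/m = 0.033000
Number of cashflows N = 4
Cashflows (t years, CF_t, discount factor 1/(1+y/m)^(m*t), PV):
  t = 0.5000: CF_t = 1.550000, DF = 0.968054, PV = 1.500484
  t = 1.0000: CF_t = 1.550000, DF = 0.937129, PV = 1.452550
  t = 1.5000: CF_t = 1.550000, DF = 0.907192, PV = 1.406147
  t = 2.0000: CF_t = 101.550000, DF = 0.878211, PV = 89.182294
Price P = sum_t PV_t = 93.541475


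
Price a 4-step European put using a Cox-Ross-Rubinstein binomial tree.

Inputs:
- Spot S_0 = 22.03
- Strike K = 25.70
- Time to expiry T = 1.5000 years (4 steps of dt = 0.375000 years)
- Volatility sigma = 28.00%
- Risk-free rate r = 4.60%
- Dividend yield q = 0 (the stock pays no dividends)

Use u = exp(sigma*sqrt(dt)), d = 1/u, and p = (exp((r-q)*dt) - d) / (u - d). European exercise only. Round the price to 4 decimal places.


Answer: Price = V(0,0) = 4.3603

Derivation:
dt = T/N = 0.375000
u = exp(sigma*sqrt(dt)) = 1.187042; d = 1/u = 0.842430
p = (exp((r-q)*dt) - d) / (u - d) = 0.507729
Discount per step: exp(-r*dt) = 0.982898
Stock lattice S(k, i) with i counting down-moves:
  k=0: S(0,0) = 22.0300
  k=1: S(1,0) = 26.1505; S(1,1) = 18.5587
  k=2: S(2,0) = 31.0418; S(2,1) = 22.0300; S(2,2) = 15.6344
  k=3: S(3,0) = 36.8479; S(3,1) = 26.1505; S(3,2) = 18.5587; S(3,3) = 13.1709
  k=4: S(4,0) = 43.7400; S(4,1) = 31.0418; S(4,2) = 22.0300; S(4,3) = 15.6344; S(4,4) = 11.0956
Terminal payoffs V(N, i) = max(K - S_T, 0):
  V(4,0) = 0.000000; V(4,1) = 0.000000; V(4,2) = 3.670000; V(4,3) = 10.065553; V(4,4) = 14.604407
Backward induction: V(k, i) = exp(-r*dt) * [p * V(k+1, i) + (1-p) * V(k+1, i+1)].
  V(3,0) = exp(-r*dt) * [p*0.000000 + (1-p)*0.000000] = 0.000000
  V(3,1) = exp(-r*dt) * [p*0.000000 + (1-p)*3.670000] = 1.775736
  V(3,2) = exp(-r*dt) * [p*3.670000 + (1-p)*10.065553] = 6.701736
  V(3,3) = exp(-r*dt) * [p*10.065553 + (1-p)*14.604407] = 12.089544
  V(2,0) = exp(-r*dt) * [p*0.000000 + (1-p)*1.775736] = 0.859193
  V(2,1) = exp(-r*dt) * [p*1.775736 + (1-p)*6.701736] = 4.128822
  V(2,2) = exp(-r*dt) * [p*6.701736 + (1-p)*12.089544] = 9.194024
  V(1,0) = exp(-r*dt) * [p*0.859193 + (1-p)*4.128822] = 2.426515
  V(1,1) = exp(-r*dt) * [p*4.128822 + (1-p)*9.194024] = 6.509018
  V(0,0) = exp(-r*dt) * [p*2.426515 + (1-p)*6.509018] = 4.360344


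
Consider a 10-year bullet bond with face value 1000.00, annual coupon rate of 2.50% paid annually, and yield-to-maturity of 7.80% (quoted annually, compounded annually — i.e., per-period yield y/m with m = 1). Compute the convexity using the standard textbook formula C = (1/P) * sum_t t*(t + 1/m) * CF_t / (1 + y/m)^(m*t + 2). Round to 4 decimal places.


Answer: Convexity = 78.0222

Derivation:
Coupon per period c = face * coupon_rate / m = 25.000000
Periods per year m = 1; per-period yield y/m = 0.078000
Number of cashflows N = 10
Cashflows (t years, CF_t, discount factor 1/(1+y/m)^(m*t), PV):
  t = 1.0000: CF_t = 25.000000, DF = 0.927644, PV = 23.191095
  t = 2.0000: CF_t = 25.000000, DF = 0.860523, PV = 21.513075
  t = 3.0000: CF_t = 25.000000, DF = 0.798259, PV = 19.956470
  t = 4.0000: CF_t = 25.000000, DF = 0.740500, PV = 18.512495
  t = 5.0000: CF_t = 25.000000, DF = 0.686920, PV = 17.173001
  t = 6.0000: CF_t = 25.000000, DF = 0.637217, PV = 15.930428
  t = 7.0000: CF_t = 25.000000, DF = 0.591111, PV = 14.777763
  t = 8.0000: CF_t = 25.000000, DF = 0.548340, PV = 13.708500
  t = 9.0000: CF_t = 25.000000, DF = 0.508664, PV = 12.716604
  t = 10.0000: CF_t = 1025.000000, DF = 0.471859, PV = 483.655640
Price P = sum_t PV_t = 641.135071
Convexity numerator sum_t t*(t + 1/m) * CF_t / (1+y/m)^(m*t + 2):
  t = 1.0000: term = 39.912940
  t = 2.0000: term = 111.074973
  t = 3.0000: term = 206.076016
  t = 4.0000: term = 318.608560
  t = 5.0000: term = 443.332875
  t = 6.0000: term = 575.756981
  t = 7.0000: term = 712.129846
  t = 8.0000: term = 849.346490
  t = 9.0000: term = 984.863741
  t = 10.0000: term = 45781.647836
Convexity = (1/P) * sum = 50022.750259 / 641.135071 = 78.022171


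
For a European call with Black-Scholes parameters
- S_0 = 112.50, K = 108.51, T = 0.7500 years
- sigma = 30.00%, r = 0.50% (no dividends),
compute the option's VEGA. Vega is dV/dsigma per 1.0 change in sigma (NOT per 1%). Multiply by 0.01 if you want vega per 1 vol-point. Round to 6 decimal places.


d1 = 0.2833284362; d2 = 0.0235208151
phi(d1) = 0.3832468292; exp(-qT) = 1.0000000000; exp(-rT) = 0.9962570225
Vega = S * exp(-qT) * phi(d1) * sqrt(T) = 112.5000 * 1.0000000000 * 0.3832468292 * 0.8660254038 = 37.338918

Answer: Vega = 37.338918


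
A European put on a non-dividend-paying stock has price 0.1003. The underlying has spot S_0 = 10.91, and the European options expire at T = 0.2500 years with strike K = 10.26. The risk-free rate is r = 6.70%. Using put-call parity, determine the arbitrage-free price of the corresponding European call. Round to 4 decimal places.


Put-call parity: C - P = S_0 * exp(-qT) - K * exp(-rT).
S_0 * exp(-qT) = 10.9100 * 1.00000000 = 10.91000000
K * exp(-rT) = 10.2600 * 0.98338950 = 10.08957628
C = P + S*exp(-qT) - K*exp(-rT)
C = 0.1003 + 10.91000000 - 10.08957628 = 0.9207

Answer: Call price = 0.9207


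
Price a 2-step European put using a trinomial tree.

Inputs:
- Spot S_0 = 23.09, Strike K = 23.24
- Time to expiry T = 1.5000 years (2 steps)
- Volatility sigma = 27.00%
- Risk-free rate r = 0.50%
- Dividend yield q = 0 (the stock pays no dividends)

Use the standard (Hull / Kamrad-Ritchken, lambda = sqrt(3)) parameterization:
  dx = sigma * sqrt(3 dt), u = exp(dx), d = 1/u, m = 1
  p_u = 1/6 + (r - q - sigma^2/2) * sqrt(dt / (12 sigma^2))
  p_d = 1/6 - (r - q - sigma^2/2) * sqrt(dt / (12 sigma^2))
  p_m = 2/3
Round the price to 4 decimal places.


dt = T/N = 0.750000; dx = sigma*sqrt(3*dt) = 0.405000
u = exp(dx) = 1.499303; d = 1/u = 0.666977
p_u = 0.137546, p_m = 0.666667, p_d = 0.195787
Discount per step: exp(-r*dt) = 0.996257
Stock lattice S(k, j) with j the centered position index:
  k=0: S(0,+0) = 23.0900
  k=1: S(1,-1) = 15.4005; S(1,+0) = 23.0900; S(1,+1) = 34.6189
  k=2: S(2,-2) = 10.2718; S(2,-1) = 15.4005; S(2,+0) = 23.0900; S(2,+1) = 34.6189; S(2,+2) = 51.9042
Terminal payoffs V(N, j) = max(K - S_T, 0):
  V(2,-2) = 12.968227; V(2,-1) = 7.839505; V(2,+0) = 0.150000; V(2,+1) = 0.000000; V(2,+2) = 0.000000
Backward induction: V(k, j) = exp(-r*dt) * [p_u * V(k+1, j+1) + p_m * V(k+1, j) + p_d * V(k+1, j-1)]
  V(1,-1) = exp(-r*dt) * [p_u*0.150000 + p_m*7.839505 + p_d*12.968227] = 7.756837
  V(1,+0) = exp(-r*dt) * [p_u*0.000000 + p_m*0.150000 + p_d*7.839505] = 1.628754
  V(1,+1) = exp(-r*dt) * [p_u*0.000000 + p_m*0.000000 + p_d*0.150000] = 0.029258
  V(0,+0) = exp(-r*dt) * [p_u*0.029258 + p_m*1.628754 + p_d*7.756837] = 2.598785

Answer: Price = V(0,0) = 2.5988


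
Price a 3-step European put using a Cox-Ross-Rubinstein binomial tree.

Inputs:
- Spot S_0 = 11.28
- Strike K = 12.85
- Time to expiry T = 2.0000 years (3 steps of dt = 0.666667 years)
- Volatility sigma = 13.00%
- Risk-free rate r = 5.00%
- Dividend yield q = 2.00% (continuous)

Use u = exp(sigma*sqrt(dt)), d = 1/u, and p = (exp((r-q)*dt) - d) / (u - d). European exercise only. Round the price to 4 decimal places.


Answer: Price = V(0,0) = 1.2316

Derivation:
dt = T/N = 0.666667
u = exp(sigma*sqrt(dt)) = 1.111983; d = 1/u = 0.899295
p = (exp((r-q)*dt) - d) / (u - d) = 0.568470
Discount per step: exp(-r*dt) = 0.967216
Stock lattice S(k, i) with i counting down-moves:
  k=0: S(0,0) = 11.2800
  k=1: S(1,0) = 12.5432; S(1,1) = 10.1440
  k=2: S(2,0) = 13.9478; S(2,1) = 11.2800; S(2,2) = 9.1225
  k=3: S(3,0) = 15.5097; S(3,1) = 12.5432; S(3,2) = 10.1440; S(3,3) = 8.2038
Terminal payoffs V(N, i) = max(K - S_T, 0):
  V(3,0) = 0.000000; V(3,1) = 0.306836; V(3,2) = 2.705956; V(3,3) = 4.646199
Backward induction: V(k, i) = exp(-r*dt) * [p * V(k+1, i) + (1-p) * V(k+1, i+1)].
  V(2,0) = exp(-r*dt) * [p*0.000000 + (1-p)*0.306836] = 0.128068
  V(2,1) = exp(-r*dt) * [p*0.306836 + (1-p)*2.705956] = 1.298129
  V(2,2) = exp(-r*dt) * [p*2.705956 + (1-p)*4.646199] = 3.427069
  V(1,0) = exp(-r*dt) * [p*0.128068 + (1-p)*1.298129] = 0.612233
  V(1,1) = exp(-r*dt) * [p*1.298129 + (1-p)*3.427069] = 2.144154
  V(0,0) = exp(-r*dt) * [p*0.612233 + (1-p)*2.144154] = 1.231559


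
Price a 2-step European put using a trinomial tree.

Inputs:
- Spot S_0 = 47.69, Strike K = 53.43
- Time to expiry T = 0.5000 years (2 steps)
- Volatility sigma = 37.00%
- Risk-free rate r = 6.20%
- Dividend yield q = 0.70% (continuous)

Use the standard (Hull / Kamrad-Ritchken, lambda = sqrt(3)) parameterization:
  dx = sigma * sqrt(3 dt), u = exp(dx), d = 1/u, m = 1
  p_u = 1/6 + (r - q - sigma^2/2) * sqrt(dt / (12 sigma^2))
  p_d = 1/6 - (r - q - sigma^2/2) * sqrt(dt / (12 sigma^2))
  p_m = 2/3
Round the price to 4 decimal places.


Answer: Price = V(0,0) = 7.7741

Derivation:
dt = T/N = 0.250000; dx = sigma*sqrt(3*dt) = 0.320429
u = exp(dx) = 1.377719; d = 1/u = 0.725837
p_u = 0.161420, p_m = 0.666667, p_d = 0.171914
Discount per step: exp(-r*dt) = 0.984620
Stock lattice S(k, j) with j the centered position index:
  k=0: S(0,+0) = 47.6900
  k=1: S(1,-1) = 34.6152; S(1,+0) = 47.6900; S(1,+1) = 65.7034
  k=2: S(2,-2) = 25.1250; S(2,-1) = 34.6152; S(2,+0) = 47.6900; S(2,+1) = 65.7034; S(2,+2) = 90.5209
Terminal payoffs V(N, j) = max(K - S_T, 0):
  V(2,-2) = 28.305011; V(2,-1) = 18.814819; V(2,+0) = 5.740000; V(2,+1) = 0.000000; V(2,+2) = 0.000000
Backward induction: V(k, j) = exp(-r*dt) * [p_u * V(k+1, j+1) + p_m * V(k+1, j) + p_d * V(k+1, j-1)]
  V(1,-1) = exp(-r*dt) * [p_u*5.740000 + p_m*18.814819 + p_d*28.305011] = 18.053764
  V(1,+0) = exp(-r*dt) * [p_u*0.000000 + p_m*5.740000 + p_d*18.814819] = 6.952584
  V(1,+1) = exp(-r*dt) * [p_u*0.000000 + p_m*0.000000 + p_d*5.740000] = 0.971606
  V(0,+0) = exp(-r*dt) * [p_u*0.971606 + p_m*6.952584 + p_d*18.053764] = 7.774141


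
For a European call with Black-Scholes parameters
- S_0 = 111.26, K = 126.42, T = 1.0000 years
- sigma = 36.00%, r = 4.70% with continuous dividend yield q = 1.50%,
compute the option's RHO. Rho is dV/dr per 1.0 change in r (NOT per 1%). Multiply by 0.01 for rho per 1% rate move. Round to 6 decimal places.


d1 = -0.0859441455; d2 = -0.4459441455
phi(d1) = 0.3974716249; exp(-qT) = 0.9851119396; exp(-rT) = 0.9540873976
N(d2) = 0.3278187964
Rho = K*T*exp(-rT)*N(d2) = 126.4200 * 1.0000 * 0.9540873976 * 0.3278187964 = 39.540103

Answer: Rho = 39.540103


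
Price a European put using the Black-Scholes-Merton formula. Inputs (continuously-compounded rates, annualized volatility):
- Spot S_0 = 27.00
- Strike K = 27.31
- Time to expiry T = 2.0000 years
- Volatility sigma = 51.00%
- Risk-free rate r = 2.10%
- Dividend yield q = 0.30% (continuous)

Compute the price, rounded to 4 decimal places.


Answer: Price = 7.1448

Derivation:
d1 = (ln(S/K) + (r - q + 0.5*sigma^2) * T) / (sigma * sqrt(T)) = 0.39470968
d2 = d1 - sigma * sqrt(T) = -0.32653923
exp(-rT) = 0.95886978; exp(-qT) = 0.99401796
P = K * exp(-rT) * N(-d2) - S_0 * exp(-qT) * N(-d1)
N(-d1) = 0.34652858; N(-d2) = 0.62799180
P = 27.3100 * 0.95886978 * 0.62799180 - 27.0000 * 0.99401796 * 0.34652858 = 7.1448


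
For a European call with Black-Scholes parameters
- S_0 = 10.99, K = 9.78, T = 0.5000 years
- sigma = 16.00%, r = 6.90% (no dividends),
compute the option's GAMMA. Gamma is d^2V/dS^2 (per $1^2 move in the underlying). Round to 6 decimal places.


d1 = 1.3925255753; d2 = 1.2793884904
phi(d1) = 0.1512982428; exp(-qT) = 1.0000000000; exp(-rT) = 0.9660883397
Gamma = exp(-qT) * phi(d1) / (S * sigma * sqrt(T)) = 1.0000000000 * 0.1512982428 / (10.9900 * 0.1600 * 0.7071067812) = 0.121683

Answer: Gamma = 0.121683


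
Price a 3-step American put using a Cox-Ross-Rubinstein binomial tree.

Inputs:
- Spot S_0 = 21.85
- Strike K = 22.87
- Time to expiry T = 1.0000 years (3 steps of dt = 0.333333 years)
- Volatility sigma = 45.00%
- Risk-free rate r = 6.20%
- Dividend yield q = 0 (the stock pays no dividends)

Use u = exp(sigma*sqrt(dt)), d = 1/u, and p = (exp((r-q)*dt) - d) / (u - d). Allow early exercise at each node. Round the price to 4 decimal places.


dt = T/N = 0.333333
u = exp(sigma*sqrt(dt)) = 1.296681; d = 1/u = 0.771200
p = (exp((r-q)*dt) - d) / (u - d) = 0.475149
Discount per step: exp(-r*dt) = 0.979545
Stock lattice S(k, i) with i counting down-moves:
  k=0: S(0,0) = 21.8500
  k=1: S(1,0) = 28.3325; S(1,1) = 16.8507
  k=2: S(2,0) = 36.7382; S(2,1) = 21.8500; S(2,2) = 12.9953
  k=3: S(3,0) = 47.6377; S(3,1) = 28.3325; S(3,2) = 16.8507; S(3,3) = 10.0220
Terminal payoffs V(N, i) = max(K - S_T, 0):
  V(3,0) = 0.000000; V(3,1) = 0.000000; V(3,2) = 6.019281; V(3,3) = 12.848046
Backward induction: V(k, i) = exp(-r*dt) * [p * V(k+1, i) + (1-p) * V(k+1, i+1)]; then take max(V_cont, immediate exercise) for American.
  V(2,0) = exp(-r*dt) * [p*0.000000 + (1-p)*0.000000] = 0.000000; exercise = 0.000000; V(2,0) = max -> 0.000000
  V(2,1) = exp(-r*dt) * [p*0.000000 + (1-p)*6.019281] = 3.094604; exercise = 1.020000; V(2,1) = max -> 3.094604
  V(2,2) = exp(-r*dt) * [p*6.019281 + (1-p)*12.848046] = 9.406931; exercise = 9.874727; V(2,2) = max -> 9.874727
  V(1,0) = exp(-r*dt) * [p*0.000000 + (1-p)*3.094604] = 1.590982; exercise = 0.000000; V(1,0) = max -> 1.590982
  V(1,1) = exp(-r*dt) * [p*3.094604 + (1-p)*9.874727] = 6.517069; exercise = 6.019281; V(1,1) = max -> 6.517069
  V(0,0) = exp(-r*dt) * [p*1.590982 + (1-p)*6.517069] = 4.091015; exercise = 1.020000; V(0,0) = max -> 4.091015

Answer: Price = V(0,0) = 4.0910


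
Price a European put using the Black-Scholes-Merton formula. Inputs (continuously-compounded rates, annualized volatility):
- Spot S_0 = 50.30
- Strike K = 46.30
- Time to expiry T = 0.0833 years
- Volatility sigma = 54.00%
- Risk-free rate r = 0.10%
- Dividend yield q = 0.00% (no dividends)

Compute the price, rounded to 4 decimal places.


d1 = (ln(S/K) + (r - q + 0.5*sigma^2) * T) / (sigma * sqrt(T)) = 0.61013466
d2 = d1 - sigma * sqrt(T) = 0.45428126
exp(-rT) = 0.99991670; exp(-qT) = 1.00000000
P = K * exp(-rT) * N(-d2) - S_0 * exp(-qT) * N(-d1)
N(-d1) = 0.27088631; N(-d2) = 0.32481320
P = 46.3000 * 0.99991670 * 0.32481320 - 50.3000 * 1.00000000 * 0.27088631 = 1.4120

Answer: Price = 1.4120


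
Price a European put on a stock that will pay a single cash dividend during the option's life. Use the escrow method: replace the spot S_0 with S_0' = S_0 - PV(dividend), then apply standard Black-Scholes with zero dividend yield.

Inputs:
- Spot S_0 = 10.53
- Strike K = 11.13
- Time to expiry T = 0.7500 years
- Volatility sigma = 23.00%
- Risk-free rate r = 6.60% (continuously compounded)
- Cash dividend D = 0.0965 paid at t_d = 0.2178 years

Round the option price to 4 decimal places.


Answer: Price = 0.9152

Derivation:
PV(D) = D * exp(-r * t_d) = 0.0965 * 0.98572802 = 0.09512275
S_0' = S_0 - PV(D) = 10.5300 - 0.09512275 = 10.43487725
d1 = (ln(S_0'/K) + (r + sigma^2/2)*T) / (sigma*sqrt(T)) = 0.02433462
d2 = d1 - sigma*sqrt(T) = -0.17485122
exp(-rT) = 0.95170516
N(-d1) = 0.49029285; N(-d2) = 0.56940173
P = K * exp(-rT) * N(-d2) - S_0' * N(-d1) = 11.1300 * 0.95170516 * 0.56940173 - 10.43487725 * 0.49029285 = 0.9152


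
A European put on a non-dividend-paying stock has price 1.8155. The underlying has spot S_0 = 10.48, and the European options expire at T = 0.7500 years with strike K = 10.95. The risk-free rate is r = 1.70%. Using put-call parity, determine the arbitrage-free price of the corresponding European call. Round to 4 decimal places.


Put-call parity: C - P = S_0 * exp(-qT) - K * exp(-rT).
S_0 * exp(-qT) = 10.4800 * 1.00000000 = 10.48000000
K * exp(-rT) = 10.9500 * 0.98733094 = 10.81127376
C = P + S*exp(-qT) - K*exp(-rT)
C = 1.8155 + 10.48000000 - 10.81127376 = 1.4842

Answer: Call price = 1.4842


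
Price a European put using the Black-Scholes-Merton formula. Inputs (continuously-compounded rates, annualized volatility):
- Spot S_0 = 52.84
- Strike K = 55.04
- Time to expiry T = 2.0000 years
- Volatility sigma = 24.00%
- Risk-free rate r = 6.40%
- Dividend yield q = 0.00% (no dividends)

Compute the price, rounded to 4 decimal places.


Answer: Price = 4.8385

Derivation:
d1 = (ln(S/K) + (r - q + 0.5*sigma^2) * T) / (sigma * sqrt(T)) = 0.42664550
d2 = d1 - sigma * sqrt(T) = 0.08723425
exp(-rT) = 0.87985338; exp(-qT) = 1.00000000
P = K * exp(-rT) * N(-d2) - S_0 * exp(-qT) * N(-d1)
N(-d1) = 0.33481877; N(-d2) = 0.46524266
P = 55.0400 * 0.87985338 * 0.46524266 - 52.8400 * 1.00000000 * 0.33481877 = 4.8385


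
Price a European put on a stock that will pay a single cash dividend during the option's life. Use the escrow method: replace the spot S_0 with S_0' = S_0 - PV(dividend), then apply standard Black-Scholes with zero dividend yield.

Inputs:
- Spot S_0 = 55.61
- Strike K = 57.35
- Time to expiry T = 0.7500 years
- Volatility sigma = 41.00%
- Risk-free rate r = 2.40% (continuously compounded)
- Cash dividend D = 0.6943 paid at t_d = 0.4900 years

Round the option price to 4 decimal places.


PV(D) = D * exp(-r * t_d) = 0.6943 * 0.98830888 = 0.68618285
S_0' = S_0 - PV(D) = 55.6100 - 0.68618285 = 54.92381715
d1 = (ln(S_0'/K) + (r + sigma^2/2)*T) / (sigma*sqrt(T)) = 0.10649082
d2 = d1 - sigma*sqrt(T) = -0.24857960
exp(-rT) = 0.98216103
N(-d1) = 0.45759647; N(-d2) = 0.59815700
P = K * exp(-rT) * N(-d2) - S_0' * N(-d1) = 57.3500 * 0.98216103 * 0.59815700 - 54.92381715 * 0.45759647 = 8.5594

Answer: Price = 8.5594


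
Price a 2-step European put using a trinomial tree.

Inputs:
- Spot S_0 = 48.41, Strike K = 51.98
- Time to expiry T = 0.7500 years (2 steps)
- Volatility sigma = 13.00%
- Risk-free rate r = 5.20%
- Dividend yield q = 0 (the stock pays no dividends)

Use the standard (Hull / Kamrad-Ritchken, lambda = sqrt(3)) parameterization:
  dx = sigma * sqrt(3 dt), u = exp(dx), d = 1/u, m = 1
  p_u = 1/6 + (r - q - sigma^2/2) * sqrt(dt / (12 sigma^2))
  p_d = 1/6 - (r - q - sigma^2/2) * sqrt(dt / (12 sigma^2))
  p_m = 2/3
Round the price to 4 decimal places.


Answer: Price = V(0,0) = 3.2128

Derivation:
dt = T/N = 0.375000; dx = sigma*sqrt(3*dt) = 0.137886
u = exp(dx) = 1.147844; d = 1/u = 0.871198
p_u = 0.225887, p_m = 0.666667, p_d = 0.107446
Discount per step: exp(-r*dt) = 0.980689
Stock lattice S(k, j) with j the centered position index:
  k=0: S(0,+0) = 48.4100
  k=1: S(1,-1) = 42.1747; S(1,+0) = 48.4100; S(1,+1) = 55.5672
  k=2: S(2,-2) = 36.7425; S(2,-1) = 42.1747; S(2,+0) = 48.4100; S(2,+1) = 55.5672; S(2,+2) = 63.7824
Terminal payoffs V(N, j) = max(K - S_T, 0):
  V(2,-2) = 15.237477; V(2,-1) = 9.805297; V(2,+0) = 3.570000; V(2,+1) = 0.000000; V(2,+2) = 0.000000
Backward induction: V(k, j) = exp(-r*dt) * [p_u * V(k+1, j+1) + p_m * V(k+1, j) + p_d * V(k+1, j-1)]
  V(1,-1) = exp(-r*dt) * [p_u*3.570000 + p_m*9.805297 + p_d*15.237477] = 8.807071
  V(1,+0) = exp(-r*dt) * [p_u*0.000000 + p_m*3.570000 + p_d*9.805297] = 3.367239
  V(1,+1) = exp(-r*dt) * [p_u*0.000000 + p_m*0.000000 + p_d*3.570000] = 0.376176
  V(0,+0) = exp(-r*dt) * [p_u*0.376176 + p_m*3.367239 + p_d*8.807071] = 3.212823


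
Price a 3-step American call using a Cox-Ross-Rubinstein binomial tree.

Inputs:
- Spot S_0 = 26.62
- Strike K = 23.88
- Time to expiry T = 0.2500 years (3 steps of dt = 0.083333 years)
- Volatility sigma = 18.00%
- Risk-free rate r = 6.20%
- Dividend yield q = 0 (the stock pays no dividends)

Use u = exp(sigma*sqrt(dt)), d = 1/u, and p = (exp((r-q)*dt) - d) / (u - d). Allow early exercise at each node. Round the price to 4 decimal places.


Answer: Price = V(0,0) = 3.2151

Derivation:
dt = T/N = 0.083333
u = exp(sigma*sqrt(dt)) = 1.053335; d = 1/u = 0.949365
p = (exp((r-q)*dt) - d) / (u - d) = 0.536835
Discount per step: exp(-r*dt) = 0.994847
Stock lattice S(k, i) with i counting down-moves:
  k=0: S(0,0) = 26.6200
  k=1: S(1,0) = 28.0398; S(1,1) = 25.2721
  k=2: S(2,0) = 29.5353; S(2,1) = 26.6200; S(2,2) = 23.9925
  k=3: S(3,0) = 31.1106; S(3,1) = 28.0398; S(3,2) = 25.2721; S(3,3) = 22.7776
Terminal payoffs V(N, i) = max(S_T - K, 0):
  V(3,0) = 7.230562; V(3,1) = 4.159783; V(3,2) = 1.392107; V(3,3) = 0.000000
Backward induction: V(k, i) = exp(-r*dt) * [p * V(k+1, i) + (1-p) * V(k+1, i+1)]; then take max(V_cont, immediate exercise) for American.
  V(2,0) = exp(-r*dt) * [p*7.230562 + (1-p)*4.159783] = 5.778353; exercise = 5.655291; V(2,0) = max -> 5.778353
  V(2,1) = exp(-r*dt) * [p*4.159783 + (1-p)*1.392107] = 2.863062; exercise = 2.740000; V(2,1) = max -> 2.863062
  V(2,2) = exp(-r*dt) * [p*1.392107 + (1-p)*0.000000] = 0.743480; exercise = 0.112464; V(2,2) = max -> 0.743480
  V(1,0) = exp(-r*dt) * [p*5.778353 + (1-p)*2.863062] = 4.405273; exercise = 4.159783; V(1,0) = max -> 4.405273
  V(1,1) = exp(-r*dt) * [p*2.863062 + (1-p)*0.743480] = 1.871651; exercise = 1.392107; V(1,1) = max -> 1.871651
  V(0,0) = exp(-r*dt) * [p*4.405273 + (1-p)*1.871651] = 3.215133; exercise = 2.740000; V(0,0) = max -> 3.215133


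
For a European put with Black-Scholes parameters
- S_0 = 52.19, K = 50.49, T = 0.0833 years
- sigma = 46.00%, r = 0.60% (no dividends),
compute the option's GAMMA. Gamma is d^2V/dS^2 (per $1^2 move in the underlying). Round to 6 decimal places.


d1 = 0.3195787142; d2 = 0.1868147131
phi(d1) = 0.3790815936; exp(-qT) = 1.0000000000; exp(-rT) = 0.9995003249
Gamma = exp(-qT) * phi(d1) / (S * sigma * sqrt(T)) = 1.0000000000 * 0.3790815936 / (52.1900 * 0.4600 * 0.2886173938) = 0.054710

Answer: Gamma = 0.054710


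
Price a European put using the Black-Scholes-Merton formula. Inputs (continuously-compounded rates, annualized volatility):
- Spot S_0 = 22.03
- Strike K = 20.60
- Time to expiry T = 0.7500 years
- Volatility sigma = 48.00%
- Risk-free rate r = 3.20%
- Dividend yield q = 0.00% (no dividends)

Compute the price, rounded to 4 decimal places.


d1 = (ln(S/K) + (r - q + 0.5*sigma^2) * T) / (sigma * sqrt(T)) = 0.42703252
d2 = d1 - sigma * sqrt(T) = 0.01134033
exp(-rT) = 0.97628571; exp(-qT) = 1.00000000
P = K * exp(-rT) * N(-d2) - S_0 * exp(-qT) * N(-d1)
N(-d1) = 0.33467782; N(-d2) = 0.49547596
P = 20.6000 * 0.97628571 * 0.49547596 - 22.0300 * 1.00000000 * 0.33467782 = 2.5918

Answer: Price = 2.5918


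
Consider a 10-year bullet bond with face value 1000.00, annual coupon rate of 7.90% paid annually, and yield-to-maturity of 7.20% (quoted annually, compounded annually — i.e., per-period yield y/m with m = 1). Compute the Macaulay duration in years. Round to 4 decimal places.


Coupon per period c = face * coupon_rate / m = 79.000000
Periods per year m = 1; per-period yield y/m = 0.072000
Number of cashflows N = 10
Cashflows (t years, CF_t, discount factor 1/(1+y/m)^(m*t), PV):
  t = 1.0000: CF_t = 79.000000, DF = 0.932836, PV = 73.694030
  t = 2.0000: CF_t = 79.000000, DF = 0.870183, PV = 68.744431
  t = 3.0000: CF_t = 79.000000, DF = 0.811738, PV = 64.127268
  t = 4.0000: CF_t = 79.000000, DF = 0.757218, PV = 59.820212
  t = 5.0000: CF_t = 79.000000, DF = 0.706360, PV = 55.802437
  t = 6.0000: CF_t = 79.000000, DF = 0.658918, PV = 52.054512
  t = 7.0000: CF_t = 79.000000, DF = 0.614662, PV = 48.558313
  t = 8.0000: CF_t = 79.000000, DF = 0.573379, PV = 45.296934
  t = 9.0000: CF_t = 79.000000, DF = 0.534868, PV = 42.254603
  t = 10.0000: CF_t = 1079.000000, DF = 0.498944, PV = 538.361000
Price P = sum_t PV_t = 1048.713740
Macaulay numerator sum_t t * PV_t:
  t * PV_t at t = 1.0000: 73.694030
  t * PV_t at t = 2.0000: 137.488862
  t * PV_t at t = 3.0000: 192.381803
  t * PV_t at t = 4.0000: 239.280849
  t * PV_t at t = 5.0000: 279.012184
  t * PV_t at t = 6.0000: 312.327072
  t * PV_t at t = 7.0000: 339.908194
  t * PV_t at t = 8.0000: 362.375473
  t * PV_t at t = 9.0000: 380.291425
  t * PV_t at t = 10.0000: 5383.610000
Macaulay duration D = (sum_t t * PV_t) / P = 7700.369891 / 1048.713740 = 7.342680

Answer: Macaulay duration = 7.3427 years


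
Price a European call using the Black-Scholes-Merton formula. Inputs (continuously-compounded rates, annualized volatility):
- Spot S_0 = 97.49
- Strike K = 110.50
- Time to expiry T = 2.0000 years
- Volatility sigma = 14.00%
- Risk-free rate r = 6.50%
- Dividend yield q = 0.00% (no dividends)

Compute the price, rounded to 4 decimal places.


d1 = (ln(S/K) + (r - q + 0.5*sigma^2) * T) / (sigma * sqrt(T)) = 0.12290671
d2 = d1 - sigma * sqrt(T) = -0.07508319
exp(-rT) = 0.87809543; exp(-qT) = 1.00000000
C = S_0 * exp(-qT) * N(d1) - K * exp(-rT) * N(d2)
N(d1) = 0.54890952; N(d2) = 0.47007426
C = 97.4900 * 1.00000000 * 0.54890952 - 110.5000 * 0.87809543 * 0.47007426 = 7.9021

Answer: Price = 7.9021


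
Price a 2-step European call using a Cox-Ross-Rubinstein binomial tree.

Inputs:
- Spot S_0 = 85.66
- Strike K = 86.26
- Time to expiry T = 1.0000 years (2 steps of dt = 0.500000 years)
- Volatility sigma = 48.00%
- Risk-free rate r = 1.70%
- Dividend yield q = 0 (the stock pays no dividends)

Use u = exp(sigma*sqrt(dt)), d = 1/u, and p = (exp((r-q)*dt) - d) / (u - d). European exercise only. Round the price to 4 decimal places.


Answer: Price = V(0,0) = 14.9003

Derivation:
dt = T/N = 0.500000
u = exp(sigma*sqrt(dt)) = 1.404121; d = 1/u = 0.712189
p = (exp((r-q)*dt) - d) / (u - d) = 0.428289
Discount per step: exp(-r*dt) = 0.991536
Stock lattice S(k, i) with i counting down-moves:
  k=0: S(0,0) = 85.6600
  k=1: S(1,0) = 120.2770; S(1,1) = 61.0062
  k=2: S(2,0) = 168.8834; S(2,1) = 85.6600; S(2,2) = 43.4479
Terminal payoffs V(N, i) = max(S_T - K, 0):
  V(2,0) = 82.623391; V(2,1) = 0.000000; V(2,2) = 0.000000
Backward induction: V(k, i) = exp(-r*dt) * [p * V(k+1, i) + (1-p) * V(k+1, i+1)].
  V(1,0) = exp(-r*dt) * [p*82.623391 + (1-p)*0.000000] = 35.087203
  V(1,1) = exp(-r*dt) * [p*0.000000 + (1-p)*0.000000] = 0.000000
  V(0,0) = exp(-r*dt) * [p*35.087203 + (1-p)*0.000000] = 14.900282


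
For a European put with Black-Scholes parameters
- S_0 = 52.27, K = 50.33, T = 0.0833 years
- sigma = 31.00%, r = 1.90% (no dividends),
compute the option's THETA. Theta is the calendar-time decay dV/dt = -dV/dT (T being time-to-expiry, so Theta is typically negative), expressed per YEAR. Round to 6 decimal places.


Answer: Theta = -9.624985

Derivation:
d1 = 0.4851443118; d2 = 0.3956729197
phi(d1) = 0.3546510131; exp(-qT) = 1.0000000000; exp(-rT) = 0.9984185518
Theta = -S*exp(-qT)*phi(d1)*sigma/(2*sqrt(T)) + r*K*exp(-rT)*N(-d2) - q*S*exp(-qT)*N(-d1)
N(-d1) = 0.3137869906; N(-d2) = 0.3461731677; sqrt(T) = 0.2886173938
Term 1 = -52.2700 * 1.0000000000 * 0.3546510131 * 0.3100 / (2 * 0.2886173938) = -9.9554960034
Term 2 = 0.0190 * 50.3300 * 0.9984185518 * 0.3461731677 = 0.3305115003
Term 3 = 0 (no dividend yield, q = 0)
Theta = -9.9554960034 + (0.3305115003) + (0.0000000000) = -9.624985


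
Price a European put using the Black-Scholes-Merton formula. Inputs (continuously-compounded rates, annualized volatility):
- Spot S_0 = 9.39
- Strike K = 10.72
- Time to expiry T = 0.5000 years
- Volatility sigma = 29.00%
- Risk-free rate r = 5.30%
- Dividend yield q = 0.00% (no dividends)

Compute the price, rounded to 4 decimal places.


d1 = (ln(S/K) + (r - q + 0.5*sigma^2) * T) / (sigma * sqrt(T)) = -0.41422248
d2 = d1 - sigma * sqrt(T) = -0.61928345
exp(-rT) = 0.97384804; exp(-qT) = 1.00000000
P = K * exp(-rT) * N(-d2) - S_0 * exp(-qT) * N(-d1)
N(-d1) = 0.66064441; N(-d2) = 0.73213518
P = 10.7200 * 0.97384804 * 0.73213518 - 9.3900 * 1.00000000 * 0.66064441 = 1.4398

Answer: Price = 1.4398


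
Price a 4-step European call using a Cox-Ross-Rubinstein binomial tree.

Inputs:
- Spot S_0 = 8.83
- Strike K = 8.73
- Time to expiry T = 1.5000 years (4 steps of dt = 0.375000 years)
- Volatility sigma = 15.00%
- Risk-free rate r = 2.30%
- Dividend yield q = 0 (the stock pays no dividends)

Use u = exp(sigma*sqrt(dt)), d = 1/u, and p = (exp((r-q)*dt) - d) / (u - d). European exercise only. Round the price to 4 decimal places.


Answer: Price = V(0,0) = 0.8272

Derivation:
dt = T/N = 0.375000
u = exp(sigma*sqrt(dt)) = 1.096207; d = 1/u = 0.912237
p = (exp((r-q)*dt) - d) / (u - d) = 0.524138
Discount per step: exp(-r*dt) = 0.991412
Stock lattice S(k, i) with i counting down-moves:
  k=0: S(0,0) = 8.8300
  k=1: S(1,0) = 9.6795; S(1,1) = 8.0550
  k=2: S(2,0) = 10.6107; S(2,1) = 8.8300; S(2,2) = 7.3481
  k=3: S(3,0) = 11.6316; S(3,1) = 9.6795; S(3,2) = 8.0550; S(3,3) = 6.7032
  k=4: S(4,0) = 12.7506; S(4,1) = 10.6107; S(4,2) = 8.8300; S(4,3) = 7.3481; S(4,4) = 6.1149
Terminal payoffs V(N, i) = max(S_T - K, 0):
  V(4,0) = 4.020602; V(4,1) = 1.880741; V(4,2) = 0.100000; V(4,3) = 0.000000; V(4,4) = 0.000000
Backward induction: V(k, i) = exp(-r*dt) * [p * V(k+1, i) + (1-p) * V(k+1, i+1)].
  V(3,0) = exp(-r*dt) * [p*4.020602 + (1-p)*1.880741] = 2.976538
  V(3,1) = exp(-r*dt) * [p*1.880741 + (1-p)*0.100000] = 1.024479
  V(3,2) = exp(-r*dt) * [p*0.100000 + (1-p)*0.000000] = 0.051964
  V(3,3) = exp(-r*dt) * [p*0.000000 + (1-p)*0.000000] = 0.000000
  V(2,0) = exp(-r*dt) * [p*2.976538 + (1-p)*1.024479] = 2.030042
  V(2,1) = exp(-r*dt) * [p*1.024479 + (1-p)*0.051964] = 0.556871
  V(2,2) = exp(-r*dt) * [p*0.051964 + (1-p)*0.000000] = 0.027002
  V(1,0) = exp(-r*dt) * [p*2.030042 + (1-p)*0.556871] = 1.317602
  V(1,1) = exp(-r*dt) * [p*0.556871 + (1-p)*0.027002] = 0.302110
  V(0,0) = exp(-r*dt) * [p*1.317602 + (1-p)*0.302110] = 0.827202
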